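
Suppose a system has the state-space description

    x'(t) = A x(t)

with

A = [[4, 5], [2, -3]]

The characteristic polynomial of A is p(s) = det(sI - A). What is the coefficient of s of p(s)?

-1

For a 2×2 matrix, det(sI - A) = s^2 - (tr A)s + det A.
tr A = 1, det A = -22.
So p(s) = s^2 - s - 22.
The coefficient of s is -1.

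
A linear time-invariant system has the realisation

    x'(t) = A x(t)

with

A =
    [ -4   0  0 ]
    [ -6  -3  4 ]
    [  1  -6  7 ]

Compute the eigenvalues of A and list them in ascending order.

det(sI - A) = s^3 - (tr A)s^2 + (M11 + M22 + M33)s - det A, where Mii is the 2×2 principal minor of A obtained by deleting row i and column i.
tr A = (-4) + (-3) + 7 = 0; M11 = (-3)·7 - 4·(-6) = -21 - (-24) = 3; M22 = (-4)·7 - 0·1 = -28 - 0 = -28; M33 = (-4)·(-3) - 0·(-6) = 12 - 0 = 12; sum of minors = -13.
det A = (-4)·((-3)·7 - 4·(-6)) - 0·((-6)·7 - 4·1) + 0·((-6)·(-6) - (-3)·1) = (-4)·3 - 0·(-46) + 0·39 = -12.
So p(s) = det(sI - A) = s^3 - 13s + 12.
Rational-root test: any integer root divides 12. Testing small divisors, s = 1 works: p(1) = 1 + 0 + (-13) + 12 = 0, so (s - 1) is a factor.
Dividing, p(s) = (s - 1)(s^2 + s - 12).
Factor s^2 + s - 12: two numbers with sum -1 and product -12 are 3 and -4, so s^2 + s - 12 = (s - 3)(s + 4).
Hence p(s) = (s - 3) (s - 1) (s + 4), with roots -4, 1, 3.
At least one eigenvalue has non-negative real part, so the system is not asymptotically stable.

-4, 1, 3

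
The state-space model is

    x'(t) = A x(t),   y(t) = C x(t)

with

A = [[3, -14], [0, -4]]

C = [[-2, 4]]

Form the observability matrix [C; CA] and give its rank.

1

CA = [[-6, 12]]
Observability matrix O = [C; CA] = [[-2, 4], [-6, 12]]
Every row of O is a scalar multiple of row 1 = [-2, 4] (multipliers 1, 3), so the rows span a one-dimensional space.
O ≠ 0, hence rank(O) = 1.
rank(O) = 1 < n = 2, so the pair (A, C) is not completely observable.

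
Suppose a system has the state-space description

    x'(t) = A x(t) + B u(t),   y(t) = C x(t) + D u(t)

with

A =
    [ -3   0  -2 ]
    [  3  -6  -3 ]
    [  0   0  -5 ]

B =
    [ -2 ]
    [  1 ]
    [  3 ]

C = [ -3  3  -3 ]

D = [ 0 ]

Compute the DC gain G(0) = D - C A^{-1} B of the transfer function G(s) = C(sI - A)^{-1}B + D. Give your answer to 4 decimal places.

-0.6000

G(0) = C(-A)^{-1}B + D = -C A^{-1} B + D.
det A = -90, so A^{-1} = (1/-90)·adj(A) = [[-1/3, 0, 2/15], [-1/6, -1/6, 1/6], [0, 0, -1/5]]
A^{-1} B = [16/15, 2/3, -3/5]^T
C A^{-1} B = 3/5
G(0) = D - C A^{-1} B = 0 - (3/5) = -3/5 ≈ -0.6000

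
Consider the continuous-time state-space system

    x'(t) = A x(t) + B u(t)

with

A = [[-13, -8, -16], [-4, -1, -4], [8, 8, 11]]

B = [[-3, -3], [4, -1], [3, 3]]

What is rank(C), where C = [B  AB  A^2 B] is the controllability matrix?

AB = [[-41, -1], [-4, 1], [41, 1]]
A^2B = [[-91, -11], [4, -1], [91, 11]]
Controllability matrix C = [B  AB  A^2B] = [[-3, -3, -41, -1, -91, -11], [4, -1, -4, 1, 4, -1], [3, 3, 41, 1, 91, 11]]
The rows r1, r2, r3 of C are linearly dependent: r1 + r3 = 0 (check each entry), so rank(C) ≤ 2.
The 2×2 minor from rows 1, 2, columns 1, 2 is (-3)·(-1) - (-3)·4 = 3 - (-12) = 15 ≠ 0, so rank(C) = 2.
rank(C) = 2 < n = 3, so the pair (A, B) is not completely controllable.

2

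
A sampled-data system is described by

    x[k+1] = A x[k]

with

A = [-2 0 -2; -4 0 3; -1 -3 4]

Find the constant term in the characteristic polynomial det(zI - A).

Expand det(zI - A) for the 3×3 matrix.
p(z) = z^3 - 2z^2 - z + 42.
(Check: constant term = det(-A) = (-1)^3 det A = 42; coefficient of z^2 = -tr A = -2.)
The constant term is 42.

42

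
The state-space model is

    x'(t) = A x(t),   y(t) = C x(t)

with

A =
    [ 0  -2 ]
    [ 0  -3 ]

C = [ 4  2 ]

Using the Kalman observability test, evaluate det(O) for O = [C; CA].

CA = [[0, -14]]
Observability matrix O = [C; CA] = [[4, 2], [0, -14]]
det(O) = 4·(-14) - 2·0 = -56 - 0 = -56
Since det(O) ≠ 0, rank(O) = 2 and the system is completely observable.

-56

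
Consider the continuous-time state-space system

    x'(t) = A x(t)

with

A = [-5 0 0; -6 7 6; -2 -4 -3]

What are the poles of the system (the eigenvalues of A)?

det(sI - A) = s^3 - (tr A)s^2 + (M11 + M22 + M33)s - det A, where Mii is the 2×2 principal minor of A obtained by deleting row i and column i.
tr A = (-5) + 7 + (-3) = -1; M11 = 7·(-3) - 6·(-4) = -21 - (-24) = 3; M22 = (-5)·(-3) - 0·(-2) = 15 - 0 = 15; M33 = (-5)·7 - 0·(-6) = -35 - 0 = -35; sum of minors = -17.
det A = (-5)·(7·(-3) - 6·(-4)) - 0·((-6)·(-3) - 6·(-2)) + 0·((-6)·(-4) - 7·(-2)) = (-5)·3 - 0·30 + 0·38 = -15.
So p(s) = det(sI - A) = s^3 + s^2 - 17s + 15.
Rational-root test: any integer root divides 15. Testing small divisors, s = 1 works: p(1) = 1 + 1 + (-17) + 15 = 0, so (s - 1) is a factor.
Dividing, p(s) = (s - 1)(s^2 + 2s - 15).
Factor s^2 + 2s - 15: two numbers with sum -2 and product -15 are 3 and -5, so s^2 + 2s - 15 = (s - 3)(s + 5).
Hence p(s) = (s - 3) (s - 1) (s + 5), with roots -5, 1, 3.
At least one eigenvalue has non-negative real part, so the system is not asymptotically stable.

-5, 1, 3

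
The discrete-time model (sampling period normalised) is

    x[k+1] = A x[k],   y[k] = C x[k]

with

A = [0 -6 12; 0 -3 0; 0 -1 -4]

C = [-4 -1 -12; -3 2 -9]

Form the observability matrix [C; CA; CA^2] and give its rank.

2

CA = [[0, 39, 0], [0, 21, 0]]
CA^2 = [[0, -117, 0], [0, -63, 0]]
Observability matrix O = [C; CA; CA^2] = [[-4, -1, -12], [-3, 2, -9], [0, 39, 0], [0, 21, 0], [0, -117, 0], [0, -63, 0]]
The columns c1, c2, c3 of O are linearly dependent: -3·c1 + c3 = 0 (check each entry), so rank(O) ≤ 2.
The 2×2 minor from rows 1, 2, columns 1, 2 is (-4)·2 - (-1)·(-3) = -8 - 3 = -11 ≠ 0, so rank(O) = 2.
rank(O) = 2 < n = 3, so the pair (A, C) is not completely observable.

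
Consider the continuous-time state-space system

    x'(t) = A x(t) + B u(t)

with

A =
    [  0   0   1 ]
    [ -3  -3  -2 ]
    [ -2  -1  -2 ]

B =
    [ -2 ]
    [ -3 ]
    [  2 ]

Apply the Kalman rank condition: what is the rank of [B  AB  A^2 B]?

AB = [[2], [11], [3]]
A^2B = [[3], [-45], [-21]]
Controllability matrix C = [B  AB  A^2B] = [[-2, 2, 3], [-3, 11, -45], [2, 3, -21]]
det(C) = (-2)·(11·(-21) - (-45)·3) - 2·((-3)·(-21) - (-45)·2) + 3·((-3)·3 - 11·2) = (-2)·(-96) - 2·153 + 3·(-31) = -207 ≠ 0, so rank(C) = 3.
rank(C) = 3 = n, so the pair (A, B) is completely controllable.

3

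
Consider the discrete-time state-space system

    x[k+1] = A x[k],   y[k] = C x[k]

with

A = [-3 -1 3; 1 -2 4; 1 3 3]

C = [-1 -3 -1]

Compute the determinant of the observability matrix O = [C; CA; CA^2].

686

CA = [[-1, 4, -18]]
CA^2 = [[-11, -61, -41]]
Observability matrix O = [C; CA; CA^2] = [[-1, -3, -1], [-1, 4, -18], [-11, -61, -41]]
Expanding along the first row, det(O) = (-1)·(4·(-41) - (-18)·(-61)) - (-3)·((-1)·(-41) - (-18)·(-11)) + (-1)·((-1)·(-61) - 4·(-11)) = (-1)·(-1262) - (-3)·(-157) + (-1)·105 = 686
Since det(O) ≠ 0, rank(O) = 3 and the system is completely observable.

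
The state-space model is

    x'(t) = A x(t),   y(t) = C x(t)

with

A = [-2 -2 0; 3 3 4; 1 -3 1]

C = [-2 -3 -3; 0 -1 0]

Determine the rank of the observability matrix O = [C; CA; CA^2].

3

CA = [[-8, 4, -15], [-3, -3, -4]]
CA^2 = [[13, 73, 1], [-7, 9, -16]]
Observability matrix O = [C; CA; CA^2] = [[-2, -3, -3], [0, -1, 0], [-8, 4, -15], [-3, -3, -4], [13, 73, 1], [-7, 9, -16]]
Take the 3×3 submatrix of O formed by rows 1, 2, 3: [[-2, -3, -3], [0, -1, 0], [-8, 4, -15]]. Its determinant is (-2)·((-1)·(-15) - 0·4) - (-3)·(0·(-15) - 0·(-8)) + (-3)·(0·4 - (-1)·(-8)) = (-2)·15 - (-3)·0 + (-3)·(-8) = -6 ≠ 0.
So rank(O) ≥ 3; since O has 3 columns, rank(O) = 3.
rank(O) = 3 = n, so the pair (A, C) is completely observable.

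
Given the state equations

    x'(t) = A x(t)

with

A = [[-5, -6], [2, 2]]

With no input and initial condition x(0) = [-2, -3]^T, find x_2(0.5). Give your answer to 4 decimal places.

-4.9221

det(sI - A) = s^2 - (tr A)s + det A, with tr A = (-5) + 2 = -3 and det A = (-5)·2 - (-6)·2 = -10 - (-12) = 2.
So p(s) = det(sI - A) = s^2 + 3s + 2.
Factor s^2 + 3s + 2: two numbers with sum -3 and product 2 are -1 and -2, so s^2 + 3s + 2 = (s + 1)(s + 2).
Hence p(s) = (s + 1) (s + 2), with roots -2, -1.
The eigenvalues -2, -1 are distinct and real, so A is diagonalisable and x(t) = e^{At} x(0) = V diag(e^{λ_i t}) V^{-1} x(0), where the columns of V are the eigenvectors.
λ = -2: A - (-2)I = [[-3, -6], [2, 4]]. Row 1 gives (-3)·v1 + (-6)·v2 = 0, so take v_1 = [-2, 1]^T.
λ = -1: A - (-1)I = [[-4, -6], [2, 3]]. Row 1 gives (-4)·v1 + (-6)·v2 = 0, so take v_2 = [-3, 2]^T.
V = [v_1 v_2] = [[-2, -3], [1, 2]] has det V = -1, so V^{-1} = adj(V)/det V = [[-2, -3], [1, 2]].
Modal coordinates z(0) = V^{-1} x(0): (-2)·(-2) + (-3)·(-3) = 13; 1·(-2) + 2·(-3) = -8; so z(0) = [13, -8]^T.
x_2(t) = Σ_i (v_i)_2 · z_i(0) · e^{λ_i t} (row 2 of V times the modal terms).
x_2(0.5) = 1·13·e^{-2·0.5} + 2·(-8)·e^{-1·0.5} = 13·0.367879 + (-16)·0.606531 = -4.9221.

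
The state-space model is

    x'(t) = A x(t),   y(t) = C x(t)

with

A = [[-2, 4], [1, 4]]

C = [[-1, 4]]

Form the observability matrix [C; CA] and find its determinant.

-36

CA = [[6, 12]]
Observability matrix O = [C; CA] = [[-1, 4], [6, 12]]
det(O) = (-1)·12 - 4·6 = -12 - 24 = -36
Since det(O) ≠ 0, rank(O) = 2 and the system is completely observable.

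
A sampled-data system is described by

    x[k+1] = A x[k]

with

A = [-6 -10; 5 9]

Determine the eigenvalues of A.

det(zI - A) = z^2 - (tr A)z + det A, with tr A = (-6) + 9 = 3 and det A = (-6)·9 - (-10)·5 = -54 - (-50) = -4.
So p(z) = det(zI - A) = z^2 - 3z - 4.
Factor z^2 - 3z - 4: two numbers with sum 3 and product -4 are 4 and -1, so z^2 - 3z - 4 = (z - 4)(z + 1).
Hence p(z) = (z - 4) (z + 1), with roots -1, 4.

-1, 4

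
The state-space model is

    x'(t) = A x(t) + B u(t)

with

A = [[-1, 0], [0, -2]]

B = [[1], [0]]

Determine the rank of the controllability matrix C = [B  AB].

1

AB = [[-1], [0]]
Controllability matrix C = [B  AB] = [[1, -1], [0, 0]]
Every column of C is a scalar multiple of column 1 = [1, 0] (multipliers 1, -1), so the columns span a one-dimensional space.
C ≠ 0, hence rank(C) = 1.
rank(C) = 1 < n = 2, so the pair (A, B) is not completely controllable.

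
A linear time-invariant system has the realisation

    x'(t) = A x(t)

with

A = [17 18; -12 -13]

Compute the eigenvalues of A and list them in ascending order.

-1, 5

det(sI - A) = s^2 - (tr A)s + det A, with tr A = 17 + (-13) = 4 and det A = 17·(-13) - 18·(-12) = -221 - (-216) = -5.
So p(s) = det(sI - A) = s^2 - 4s - 5.
Factor s^2 - 4s - 5: two numbers with sum 4 and product -5 are 5 and -1, so s^2 - 4s - 5 = (s - 5)(s + 1).
Hence p(s) = (s - 5) (s + 1), with roots -1, 5.
At least one eigenvalue has non-negative real part, so the system is not asymptotically stable.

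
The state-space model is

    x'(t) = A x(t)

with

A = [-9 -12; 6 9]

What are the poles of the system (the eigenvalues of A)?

-3, 3

det(sI - A) = s^2 - (tr A)s + det A, with tr A = (-9) + 9 = 0 and det A = (-9)·9 - (-12)·6 = -81 - (-72) = -9.
So p(s) = det(sI - A) = s^2 - 9.
Factor s^2 - 9: two numbers with sum 0 and product -9 are 3 and -3, so s^2 - 9 = (s - 3)(s + 3).
Hence p(s) = (s - 3) (s + 3), with roots -3, 3.
At least one eigenvalue has non-negative real part, so the system is not asymptotically stable.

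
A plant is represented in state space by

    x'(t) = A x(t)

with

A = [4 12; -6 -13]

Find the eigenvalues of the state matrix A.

-5, -4

det(sI - A) = s^2 - (tr A)s + det A, with tr A = 4 + (-13) = -9 and det A = 4·(-13) - 12·(-6) = -52 - (-72) = 20.
So p(s) = det(sI - A) = s^2 + 9s + 20.
Factor s^2 + 9s + 20: two numbers with sum -9 and product 20 are -4 and -5, so s^2 + 9s + 20 = (s + 4)(s + 5).
Hence p(s) = (s + 4) (s + 5), with roots -5, -4.
All eigenvalues have negative real part, so the system is asymptotically stable.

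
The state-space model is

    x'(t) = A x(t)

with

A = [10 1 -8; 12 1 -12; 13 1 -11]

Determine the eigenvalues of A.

-3, 1, 2

det(sI - A) = s^3 - (tr A)s^2 + (M11 + M22 + M33)s - det A, where Mii is the 2×2 principal minor of A obtained by deleting row i and column i.
tr A = 10 + 1 + (-11) = 0; M11 = 1·(-11) - (-12)·1 = -11 - (-12) = 1; M22 = 10·(-11) - (-8)·13 = -110 - (-104) = -6; M33 = 10·1 - 1·12 = 10 - 12 = -2; sum of minors = -7.
det A = 10·(1·(-11) - (-12)·1) - 1·(12·(-11) - (-12)·13) + (-8)·(12·1 - 1·13) = 10·1 - 1·24 + (-8)·(-1) = -6.
So p(s) = det(sI - A) = s^3 - 7s + 6.
Rational-root test: any integer root divides 6. Testing small divisors, s = 1 works: p(1) = 1 + 0 + (-7) + 6 = 0, so (s - 1) is a factor.
Dividing, p(s) = (s - 1)(s^2 + s - 6).
Factor s^2 + s - 6: two numbers with sum -1 and product -6 are 2 and -3, so s^2 + s - 6 = (s - 2)(s + 3).
Hence p(s) = (s - 2) (s - 1) (s + 3), with roots -3, 1, 2.
At least one eigenvalue has non-negative real part, so the system is not asymptotically stable.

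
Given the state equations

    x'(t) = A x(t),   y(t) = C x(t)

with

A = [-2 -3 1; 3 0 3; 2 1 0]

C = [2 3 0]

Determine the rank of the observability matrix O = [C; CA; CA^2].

3

CA = [[5, -6, 11]]
CA^2 = [[-6, -4, -13]]
Observability matrix O = [C; CA; CA^2] = [[2, 3, 0], [5, -6, 11], [-6, -4, -13]]
det(O) = 2·((-6)·(-13) - 11·(-4)) - 3·(5·(-13) - 11·(-6)) + 0·(5·(-4) - (-6)·(-6)) = 2·122 - 3·1 + 0·(-56) = 241 ≠ 0, so rank(O) = 3.
rank(O) = 3 = n, so the pair (A, C) is completely observable.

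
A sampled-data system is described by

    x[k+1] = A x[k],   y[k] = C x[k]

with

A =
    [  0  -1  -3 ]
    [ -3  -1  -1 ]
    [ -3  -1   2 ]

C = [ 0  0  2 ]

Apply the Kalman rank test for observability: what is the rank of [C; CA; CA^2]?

CA = [[-6, -2, 4]]
CA^2 = [[-6, 4, 28]]
Observability matrix O = [C; CA; CA^2] = [[0, 0, 2], [-6, -2, 4], [-6, 4, 28]]
det(O) = 0·((-2)·28 - 4·4) - 0·((-6)·28 - 4·(-6)) + 2·((-6)·4 - (-2)·(-6)) = 0·(-72) - 0·(-144) + 2·(-36) = -72 ≠ 0, so rank(O) = 3.
rank(O) = 3 = n, so the pair (A, C) is completely observable.

3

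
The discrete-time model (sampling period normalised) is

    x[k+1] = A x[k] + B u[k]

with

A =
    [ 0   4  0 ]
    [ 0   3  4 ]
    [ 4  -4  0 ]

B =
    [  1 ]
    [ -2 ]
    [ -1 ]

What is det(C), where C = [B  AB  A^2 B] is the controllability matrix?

AB = [[-8], [-10], [12]]
A^2B = [[-40], [18], [8]]
Controllability matrix C = [B  AB  A^2B] = [[1, -8, -40], [-2, -10, 18], [-1, 12, 8]]
Expanding along the first row, det(C) = 1·((-10)·8 - 18·12) - (-8)·((-2)·8 - 18·(-1)) + (-40)·((-2)·12 - (-10)·(-1)) = 1·(-296) - (-8)·2 + (-40)·(-34) = 1080
Since det(C) ≠ 0, rank(C) = 3 and the system is completely controllable.

1080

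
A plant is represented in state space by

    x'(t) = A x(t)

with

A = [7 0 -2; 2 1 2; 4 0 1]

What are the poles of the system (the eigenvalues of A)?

det(sI - A) = s^3 - (tr A)s^2 + (M11 + M22 + M33)s - det A, where Mii is the 2×2 principal minor of A obtained by deleting row i and column i.
tr A = 7 + 1 + 1 = 9; M11 = 1·1 - 2·0 = 1 - 0 = 1; M22 = 7·1 - (-2)·4 = 7 - (-8) = 15; M33 = 7·1 - 0·2 = 7 - 0 = 7; sum of minors = 23.
det A = 7·(1·1 - 2·0) - 0·(2·1 - 2·4) + (-2)·(2·0 - 1·4) = 7·1 - 0·(-6) + (-2)·(-4) = 15.
So p(s) = det(sI - A) = s^3 - 9s^2 + 23s - 15.
Rational-root test: any integer root divides -15. Testing small divisors, s = 1 works: p(1) = 1 + (-9) + 23 + (-15) = 0, so (s - 1) is a factor.
Dividing, p(s) = (s - 1)(s^2 - 8s + 15).
Factor s^2 - 8s + 15: two numbers with sum 8 and product 15 are 5 and 3, so s^2 - 8s + 15 = (s - 5)(s - 3).
Hence p(s) = (s - 5) (s - 3) (s - 1), with roots 1, 3, 5.
At least one eigenvalue has non-negative real part, so the system is not asymptotically stable.

1, 3, 5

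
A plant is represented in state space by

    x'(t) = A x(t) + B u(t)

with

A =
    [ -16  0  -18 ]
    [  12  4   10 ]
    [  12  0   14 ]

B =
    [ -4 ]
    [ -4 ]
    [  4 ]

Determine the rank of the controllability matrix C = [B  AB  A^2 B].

AB = [[-8], [-24], [8]]
A^2B = [[-16], [-112], [16]]
Controllability matrix C = [B  AB  A^2B] = [[-4, -8, -16], [-4, -24, -112], [4, 8, 16]]
The rows r1, r2, r3 of C are linearly dependent: r1 + r3 = 0 (check each entry), so rank(C) ≤ 2.
The 2×2 minor from rows 1, 2, columns 1, 2 is (-4)·(-24) - (-8)·(-4) = 96 - 32 = 64 ≠ 0, so rank(C) = 2.
rank(C) = 2 < n = 3, so the pair (A, B) is not completely controllable.

2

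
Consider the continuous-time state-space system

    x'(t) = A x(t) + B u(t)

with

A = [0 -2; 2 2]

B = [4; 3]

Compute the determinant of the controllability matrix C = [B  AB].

74

AB = [[-6], [14]]
Controllability matrix C = [B  AB] = [[4, -6], [3, 14]]
det(C) = 4·14 - (-6)·3 = 56 - (-18) = 74
Since det(C) ≠ 0, rank(C) = 2 and the system is completely controllable.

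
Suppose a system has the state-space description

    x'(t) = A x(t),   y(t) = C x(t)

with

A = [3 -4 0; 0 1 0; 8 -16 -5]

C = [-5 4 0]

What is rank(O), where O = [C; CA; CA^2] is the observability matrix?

CA = [[-15, 24, 0]]
CA^2 = [[-45, 84, 0]]
Observability matrix O = [C; CA; CA^2] = [[-5, 4, 0], [-15, 24, 0], [-45, 84, 0]]
Column 3 of O is identically zero, so rank(O) ≤ 2.
The 2×2 minor from rows 1, 2, columns 1, 2 is (-5)·24 - 4·(-15) = -120 - (-60) = -60 ≠ 0, so rank(O) = 2.
rank(O) = 2 < n = 3, so the pair (A, C) is not completely observable.

2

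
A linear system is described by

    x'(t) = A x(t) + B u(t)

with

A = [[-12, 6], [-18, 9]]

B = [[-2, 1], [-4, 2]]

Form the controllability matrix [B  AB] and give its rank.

1

AB = [[0, 0], [0, 0]]
Controllability matrix C = [B  AB] = [[-2, 1, 0, 0], [-4, 2, 0, 0]]
Every column of C is a scalar multiple of column 1 = [-2, -4] (multipliers 1, -1/2, 0, 0), so the columns span a one-dimensional space.
C ≠ 0, hence rank(C) = 1.
rank(C) = 1 < n = 2, so the pair (A, B) is not completely controllable.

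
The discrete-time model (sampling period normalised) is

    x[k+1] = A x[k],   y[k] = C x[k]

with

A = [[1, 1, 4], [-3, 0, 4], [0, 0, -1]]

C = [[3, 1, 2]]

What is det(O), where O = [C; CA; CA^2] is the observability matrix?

CA = [[0, 3, 14]]
CA^2 = [[-9, 0, -2]]
Observability matrix O = [C; CA; CA^2] = [[3, 1, 2], [0, 3, 14], [-9, 0, -2]]
Expanding along the first row, det(O) = 3·(3·(-2) - 14·0) - 1·(0·(-2) - 14·(-9)) + 2·(0·0 - 3·(-9)) = 3·(-6) - 1·126 + 2·27 = -90
Since det(O) ≠ 0, rank(O) = 3 and the system is completely observable.

-90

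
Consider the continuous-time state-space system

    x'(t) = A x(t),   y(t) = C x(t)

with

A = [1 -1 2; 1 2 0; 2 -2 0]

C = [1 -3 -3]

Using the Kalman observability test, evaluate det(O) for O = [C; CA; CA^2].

489

CA = [[-8, -1, 2]]
CA^2 = [[-5, 2, -16]]
Observability matrix O = [C; CA; CA^2] = [[1, -3, -3], [-8, -1, 2], [-5, 2, -16]]
Expanding along the first row, det(O) = 1·((-1)·(-16) - 2·2) - (-3)·((-8)·(-16) - 2·(-5)) + (-3)·((-8)·2 - (-1)·(-5)) = 1·12 - (-3)·138 + (-3)·(-21) = 489
Since det(O) ≠ 0, rank(O) = 3 and the system is completely observable.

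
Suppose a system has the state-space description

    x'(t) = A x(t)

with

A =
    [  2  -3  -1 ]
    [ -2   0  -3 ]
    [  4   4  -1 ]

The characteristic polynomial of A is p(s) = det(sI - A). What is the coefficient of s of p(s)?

8

Expand det(sI - A) for the 3×3 matrix.
p(s) = s^3 - s^2 + 8s - 74.
(Check: constant term = det(-A) = (-1)^3 det A = -74; coefficient of s^2 = -tr A = -1.)
The coefficient of s is 8.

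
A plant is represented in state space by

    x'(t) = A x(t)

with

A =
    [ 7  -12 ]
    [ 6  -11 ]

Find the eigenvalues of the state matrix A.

det(sI - A) = s^2 - (tr A)s + det A, with tr A = 7 + (-11) = -4 and det A = 7·(-11) - (-12)·6 = -77 - (-72) = -5.
So p(s) = det(sI - A) = s^2 + 4s - 5.
Factor s^2 + 4s - 5: two numbers with sum -4 and product -5 are 1 and -5, so s^2 + 4s - 5 = (s - 1)(s + 5).
Hence p(s) = (s - 1) (s + 5), with roots -5, 1.
At least one eigenvalue has non-negative real part, so the system is not asymptotically stable.

-5, 1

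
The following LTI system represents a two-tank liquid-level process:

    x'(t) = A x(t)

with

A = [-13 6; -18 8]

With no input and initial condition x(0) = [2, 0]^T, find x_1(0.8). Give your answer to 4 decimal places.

-2.3699

det(sI - A) = s^2 - (tr A)s + det A, with tr A = (-13) + 8 = -5 and det A = (-13)·8 - 6·(-18) = -104 - (-108) = 4.
So p(s) = det(sI - A) = s^2 + 5s + 4.
Factor s^2 + 5s + 4: two numbers with sum -5 and product 4 are -1 and -4, so s^2 + 5s + 4 = (s + 1)(s + 4).
Hence p(s) = (s + 1) (s + 4), with roots -4, -1.
The eigenvalues -4, -1 are distinct and real, so A is diagonalisable and x(t) = e^{At} x(0) = V diag(e^{λ_i t}) V^{-1} x(0), where the columns of V are the eigenvectors.
λ = -4: A - (-4)I = [[-9, 6], [-18, 12]]. Row 1 gives (-9)·v1 + 6·v2 = 0, so take v_1 = [2, 3]^T.
λ = -1: A - (-1)I = [[-12, 6], [-18, 9]]. Row 1 gives (-12)·v1 + 6·v2 = 0, so take v_2 = [-1, -2]^T.
V = [v_1 v_2] = [[2, -1], [3, -2]] has det V = -1, so V^{-1} = adj(V)/det V = [[2, -1], [3, -2]].
Modal coordinates z(0) = V^{-1} x(0): 2·2 + (-1)·0 = 4; 3·2 + (-2)·0 = 6; so z(0) = [4, 6]^T.
x_1(t) = Σ_i (v_i)_1 · z_i(0) · e^{λ_i t} (row 1 of V times the modal terms).
x_1(0.8) = 2·4·e^{-4·0.8} + (-1)·6·e^{-1·0.8} = 8·0.040762 + (-6)·0.449329 = -2.3699.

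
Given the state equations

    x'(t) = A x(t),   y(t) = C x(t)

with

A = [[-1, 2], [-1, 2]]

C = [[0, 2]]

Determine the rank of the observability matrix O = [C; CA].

CA = [[-2, 4]]
Observability matrix O = [C; CA] = [[0, 2], [-2, 4]]
det(O) = 0·4 - 2·(-2) = 0 - (-4) = 4 ≠ 0, so rank(O) = 2.
rank(O) = 2 = n, so the pair (A, C) is completely observable.

2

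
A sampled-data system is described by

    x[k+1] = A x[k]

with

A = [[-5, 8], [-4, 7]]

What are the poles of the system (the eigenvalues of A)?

det(zI - A) = z^2 - (tr A)z + det A, with tr A = (-5) + 7 = 2 and det A = (-5)·7 - 8·(-4) = -35 - (-32) = -3.
So p(z) = det(zI - A) = z^2 - 2z - 3.
Factor z^2 - 2z - 3: two numbers with sum 2 and product -3 are 3 and -1, so z^2 - 2z - 3 = (z - 3)(z + 1).
Hence p(z) = (z - 3) (z + 1), with roots -1, 3.

-1, 3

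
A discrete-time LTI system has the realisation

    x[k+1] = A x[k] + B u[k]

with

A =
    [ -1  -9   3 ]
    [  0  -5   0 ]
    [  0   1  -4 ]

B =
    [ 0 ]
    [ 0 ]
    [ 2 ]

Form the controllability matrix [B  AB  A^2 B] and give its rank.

AB = [[6], [0], [-8]]
A^2B = [[-30], [0], [32]]
Controllability matrix C = [B  AB  A^2B] = [[0, 6, -30], [0, 0, 0], [2, -8, 32]]
Row 2 of C is identically zero, so rank(C) ≤ 2.
The 2×2 minor from rows 1, 3, columns 1, 2 is 0·(-8) - 6·2 = 0 - 12 = -12 ≠ 0, so rank(C) = 2.
rank(C) = 2 < n = 3, so the pair (A, B) is not completely controllable.

2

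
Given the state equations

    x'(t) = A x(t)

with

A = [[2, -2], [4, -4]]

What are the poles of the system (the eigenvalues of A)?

-2, 0

det(sI - A) = s^2 - (tr A)s + det A, with tr A = 2 + (-4) = -2 and det A = 2·(-4) - (-2)·4 = -8 - (-8) = 0.
So p(s) = det(sI - A) = s^2 + 2s.
Factor s^2 + 2s: two numbers with sum -2 and product 0 are 0 and -2, so s^2 + 2s = s(s + 2).
Hence p(s) = s (s + 2), with roots -2, 0.
At least one eigenvalue has non-negative real part, so the system is not asymptotically stable.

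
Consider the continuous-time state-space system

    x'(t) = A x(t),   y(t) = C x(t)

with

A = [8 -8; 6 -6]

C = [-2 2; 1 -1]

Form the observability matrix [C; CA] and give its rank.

CA = [[-4, 4], [2, -2]]
Observability matrix O = [C; CA] = [[-2, 2], [1, -1], [-4, 4], [2, -2]]
Every row of O is a scalar multiple of row 1 = [-2, 2] (multipliers 1, -1/2, 2, -1), so the rows span a one-dimensional space.
O ≠ 0, hence rank(O) = 1.
rank(O) = 1 < n = 2, so the pair (A, C) is not completely observable.

1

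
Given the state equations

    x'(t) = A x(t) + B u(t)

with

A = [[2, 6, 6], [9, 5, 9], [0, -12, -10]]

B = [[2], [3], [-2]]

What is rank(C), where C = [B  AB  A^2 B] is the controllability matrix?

AB = [[10], [15], [-16]]
A^2B = [[14], [21], [-20]]
Controllability matrix C = [B  AB  A^2B] = [[2, 10, 14], [3, 15, 21], [-2, -16, -20]]
The rows r1, r2, r3 of C are linearly dependent: -3·r1 + 2·r2 = 0 (check each entry), so rank(C) ≤ 2.
The 2×2 minor from rows 1, 3, columns 1, 2 is 2·(-16) - 10·(-2) = -32 - (-20) = -12 ≠ 0, so rank(C) = 2.
rank(C) = 2 < n = 3, so the pair (A, B) is not completely controllable.

2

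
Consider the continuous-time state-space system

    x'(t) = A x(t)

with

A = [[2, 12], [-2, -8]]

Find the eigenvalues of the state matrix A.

det(sI - A) = s^2 - (tr A)s + det A, with tr A = 2 + (-8) = -6 and det A = 2·(-8) - 12·(-2) = -16 - (-24) = 8.
So p(s) = det(sI - A) = s^2 + 6s + 8.
Factor s^2 + 6s + 8: two numbers with sum -6 and product 8 are -2 and -4, so s^2 + 6s + 8 = (s + 2)(s + 4).
Hence p(s) = (s + 2) (s + 4), with roots -4, -2.
All eigenvalues have negative real part, so the system is asymptotically stable.

-4, -2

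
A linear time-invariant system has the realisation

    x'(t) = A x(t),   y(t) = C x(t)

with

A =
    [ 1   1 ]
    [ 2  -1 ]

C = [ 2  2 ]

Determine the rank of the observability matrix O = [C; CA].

2

CA = [[6, 0]]
Observability matrix O = [C; CA] = [[2, 2], [6, 0]]
det(O) = 2·0 - 2·6 = 0 - 12 = -12 ≠ 0, so rank(O) = 2.
rank(O) = 2 = n, so the pair (A, C) is completely observable.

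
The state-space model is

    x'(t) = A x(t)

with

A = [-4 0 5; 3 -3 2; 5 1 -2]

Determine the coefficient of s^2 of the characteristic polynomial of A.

Expand det(sI - A) for the 3×3 matrix.
p(s) = s^3 + 9s^2 - s - 74.
(Check: constant term = det(-A) = (-1)^3 det A = -74; coefficient of s^2 = -tr A = 9.)
The coefficient of s^2 is 9.

9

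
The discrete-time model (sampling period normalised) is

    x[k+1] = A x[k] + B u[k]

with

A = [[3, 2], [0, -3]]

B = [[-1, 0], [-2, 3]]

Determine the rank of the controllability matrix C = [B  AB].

AB = [[-7, 6], [6, -9]]
Controllability matrix C = [B  AB] = [[-1, 0, -7, 6], [-2, 3, 6, -9]]
Take the 2×2 submatrix of C formed by columns 1, 2: [[-1, 0], [-2, 3]]. Its determinant is (-1)·3 - 0·(-2) = -3 - 0 = -3 ≠ 0.
So rank(C) ≥ 2; since C has 2 rows, rank(C) = 2.
rank(C) = 2 = n, so the pair (A, B) is completely controllable.

2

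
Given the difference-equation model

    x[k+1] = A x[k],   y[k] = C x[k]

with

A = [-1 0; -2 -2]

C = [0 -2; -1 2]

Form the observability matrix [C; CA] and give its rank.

2

CA = [[4, 4], [-3, -4]]
Observability matrix O = [C; CA] = [[0, -2], [-1, 2], [4, 4], [-3, -4]]
Take the 2×2 submatrix of O formed by rows 1, 2: [[0, -2], [-1, 2]]. Its determinant is 0·2 - (-2)·(-1) = 0 - 2 = -2 ≠ 0.
So rank(O) ≥ 2; since O has 2 columns, rank(O) = 2.
rank(O) = 2 = n, so the pair (A, C) is completely observable.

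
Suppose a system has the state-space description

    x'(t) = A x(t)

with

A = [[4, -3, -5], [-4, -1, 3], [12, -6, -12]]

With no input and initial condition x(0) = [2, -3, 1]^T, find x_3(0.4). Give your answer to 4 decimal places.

4.0176

det(sI - A) = s^3 - (tr A)s^2 + (M11 + M22 + M33)s - det A, where Mii is the 2×2 principal minor of A obtained by deleting row i and column i.
tr A = 4 + (-1) + (-12) = -9; M11 = (-1)·(-12) - 3·(-6) = 12 - (-18) = 30; M22 = 4·(-12) - (-5)·12 = -48 - (-60) = 12; M33 = 4·(-1) - (-3)·(-4) = -4 - 12 = -16; sum of minors = 26.
det A = 4·((-1)·(-12) - 3·(-6)) - (-3)·((-4)·(-12) - 3·12) + (-5)·((-4)·(-6) - (-1)·12) = 4·30 - (-3)·12 + (-5)·36 = -24.
So p(s) = det(sI - A) = s^3 + 9s^2 + 26s + 24.
Rational-root test: any integer root divides 24. Testing small divisors, s = -2 works: p(-2) = -8 + 36 + (-52) + 24 = 0, so (s + 2) is a factor.
Dividing, p(s) = (s + 2)(s^2 + 7s + 12).
Factor s^2 + 7s + 12: two numbers with sum -7 and product 12 are -3 and -4, so s^2 + 7s + 12 = (s + 3)(s + 4).
Hence p(s) = (s + 2) (s + 3) (s + 4), with roots -4, -3, -2.
The eigenvalues -4, -3, -2 are distinct and real, so A is diagonalisable and x(t) = e^{At} x(0) = V diag(e^{λ_i t}) V^{-1} x(0), where the columns of V are the eigenvectors.
λ = -4: A - (-4)I = [[8, -3, -5], [-4, 3, 3], [12, -6, -8]]. v must be orthogonal to every row; (row 1) × (row 2) = [6, -4, 12], so take v_1 = [-3, 2, -6]^T.
λ = -3: A - (-3)I = [[7, -3, -5], [-4, 2, 3], [12, -6, -9]]. v must be orthogonal to every row; (row 1) × (row 2) = [1, -1, 2], so take v_2 = [-1, 1, -2]^T.
λ = -2: A - (-2)I = [[6, -3, -5], [-4, 1, 3], [12, -6, -10]]. v must be orthogonal to every row; (row 1) × (row 2) = [-4, 2, -6], so take v_3 = [2, -1, 3]^T.
V = [v_1 v_2 v_3] = [[-3, -1, 2], [2, 1, -1], [-6, -2, 3]] has det V = 1, so V^{-1} = adj(V)/det V = [[1, -1, -1], [0, 3, 1], [2, 0, -1]].
Modal coordinates z(0) = V^{-1} x(0): 1·2 + (-1)·(-3) + (-1)·1 = 4; 0·2 + 3·(-3) + 1·1 = -8; 2·2 + 0·(-3) + (-1)·1 = 3; so z(0) = [4, -8, 3]^T.
x_3(t) = Σ_i (v_i)_3 · z_i(0) · e^{λ_i t} (row 3 of V times the modal terms).
x_3(0.4) = (-6)·4·e^{-4·0.4} + (-2)·(-8)·e^{-3·0.4} + 3·3·e^{-2·0.4} = (-24)·0.20189652 + 16·0.30119421 + 9·0.44932896 = 4.0176.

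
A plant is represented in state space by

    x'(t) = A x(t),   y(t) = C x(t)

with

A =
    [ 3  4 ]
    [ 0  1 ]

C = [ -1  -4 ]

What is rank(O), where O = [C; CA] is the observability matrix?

CA = [[-3, -8]]
Observability matrix O = [C; CA] = [[-1, -4], [-3, -8]]
det(O) = (-1)·(-8) - (-4)·(-3) = 8 - 12 = -4 ≠ 0, so rank(O) = 2.
rank(O) = 2 = n, so the pair (A, C) is completely observable.

2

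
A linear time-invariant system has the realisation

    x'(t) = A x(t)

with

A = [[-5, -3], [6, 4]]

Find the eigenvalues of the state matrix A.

det(sI - A) = s^2 - (tr A)s + det A, with tr A = (-5) + 4 = -1 and det A = (-5)·4 - (-3)·6 = -20 - (-18) = -2.
So p(s) = det(sI - A) = s^2 + s - 2.
Factor s^2 + s - 2: two numbers with sum -1 and product -2 are 1 and -2, so s^2 + s - 2 = (s - 1)(s + 2).
Hence p(s) = (s - 1) (s + 2), with roots -2, 1.
At least one eigenvalue has non-negative real part, so the system is not asymptotically stable.

-2, 1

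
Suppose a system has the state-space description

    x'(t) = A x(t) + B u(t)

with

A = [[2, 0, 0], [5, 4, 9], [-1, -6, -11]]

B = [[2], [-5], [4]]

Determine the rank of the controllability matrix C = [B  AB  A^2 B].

AB = [[4], [26], [-16]]
A^2B = [[8], [-20], [16]]
Controllability matrix C = [B  AB  A^2B] = [[2, 4, 8], [-5, 26, -20], [4, -16, 16]]
The rows r1, r2, r3 of C are linearly dependent: -r1 + 2·r2 + 3·r3 = 0 (check each entry), so rank(C) ≤ 2.
The 2×2 minor from rows 1, 2, columns 1, 2 is 2·26 - 4·(-5) = 52 - (-20) = 72 ≠ 0, so rank(C) = 2.
rank(C) = 2 < n = 3, so the pair (A, B) is not completely controllable.

2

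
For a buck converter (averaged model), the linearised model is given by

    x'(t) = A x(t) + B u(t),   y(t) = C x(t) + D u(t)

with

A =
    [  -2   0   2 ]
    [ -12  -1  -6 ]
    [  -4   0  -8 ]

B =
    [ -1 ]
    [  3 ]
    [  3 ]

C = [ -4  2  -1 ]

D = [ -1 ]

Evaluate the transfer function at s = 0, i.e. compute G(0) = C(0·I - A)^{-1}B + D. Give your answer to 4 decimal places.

G(0) = C(-A)^{-1}B + D = -C A^{-1} B + D.
det A = -24, so A^{-1} = (1/-24)·adj(A) = [[-1/3, 0, -1/12], [3, -1, 3/2], [1/6, 0, -1/12]]
A^{-1} B = [1/12, -3/2, -5/12]^T
C A^{-1} B = -35/12
G(0) = D - C A^{-1} B = -1 - (-35/12) = 23/12 ≈ 1.9167

1.9167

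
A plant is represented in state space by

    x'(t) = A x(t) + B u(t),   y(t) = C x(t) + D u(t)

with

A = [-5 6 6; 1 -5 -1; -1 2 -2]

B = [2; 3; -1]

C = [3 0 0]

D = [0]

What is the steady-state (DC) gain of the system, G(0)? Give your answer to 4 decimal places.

G(0) = C(-A)^{-1}B + D = -C A^{-1} B + D.
det A = -60, so A^{-1} = (1/-60)·adj(A) = [[-1/5, -2/5, -2/5], [-1/20, -4/15, -1/60], [1/20, -1/15, -19/60]]
A^{-1} B = [-6/5, -53/60, 13/60]^T
C A^{-1} B = -18/5
G(0) = D - C A^{-1} B = 0 - (-18/5) = 18/5 ≈ 3.6000

3.6000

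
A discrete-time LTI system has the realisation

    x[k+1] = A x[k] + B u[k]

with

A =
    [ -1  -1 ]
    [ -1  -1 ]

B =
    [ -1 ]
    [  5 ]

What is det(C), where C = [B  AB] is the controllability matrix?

AB = [[-4], [-4]]
Controllability matrix C = [B  AB] = [[-1, -4], [5, -4]]
det(C) = (-1)·(-4) - (-4)·5 = 4 - (-20) = 24
Since det(C) ≠ 0, rank(C) = 2 and the system is completely controllable.

24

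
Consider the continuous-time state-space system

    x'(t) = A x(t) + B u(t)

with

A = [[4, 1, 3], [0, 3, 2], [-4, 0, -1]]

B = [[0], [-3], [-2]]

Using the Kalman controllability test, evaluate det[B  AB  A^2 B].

-172

AB = [[-9], [-13], [2]]
A^2B = [[-43], [-35], [34]]
Controllability matrix C = [B  AB  A^2B] = [[0, -9, -43], [-3, -13, -35], [-2, 2, 34]]
Expanding along the first row, det(C) = 0·((-13)·34 - (-35)·2) - (-9)·((-3)·34 - (-35)·(-2)) + (-43)·((-3)·2 - (-13)·(-2)) = 0·(-372) - (-9)·(-172) + (-43)·(-32) = -172
Since det(C) ≠ 0, rank(C) = 3 and the system is completely controllable.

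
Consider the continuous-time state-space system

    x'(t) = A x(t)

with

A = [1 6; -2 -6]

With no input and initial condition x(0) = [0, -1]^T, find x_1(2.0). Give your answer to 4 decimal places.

det(sI - A) = s^2 - (tr A)s + det A, with tr A = 1 + (-6) = -5 and det A = 1·(-6) - 6·(-2) = -6 - (-12) = 6.
So p(s) = det(sI - A) = s^2 + 5s + 6.
Factor s^2 + 5s + 6: two numbers with sum -5 and product 6 are -2 and -3, so s^2 + 5s + 6 = (s + 2)(s + 3).
Hence p(s) = (s + 2) (s + 3), with roots -3, -2.
The eigenvalues -3, -2 are distinct and real, so A is diagonalisable and x(t) = e^{At} x(0) = V diag(e^{λ_i t}) V^{-1} x(0), where the columns of V are the eigenvectors.
λ = -3: A - (-3)I = [[4, 6], [-2, -3]]. Row 1 gives 4·v1 + 6·v2 = 0, so take v_1 = [3, -2]^T.
λ = -2: A - (-2)I = [[3, 6], [-2, -4]]. Row 1 gives 3·v1 + 6·v2 = 0, so take v_2 = [2, -1]^T.
V = [v_1 v_2] = [[3, 2], [-2, -1]] has det V = 1, so V^{-1} = adj(V)/det V = [[-1, -2], [2, 3]].
Modal coordinates z(0) = V^{-1} x(0): (-1)·0 + (-2)·(-1) = 2; 2·0 + 3·(-1) = -3; so z(0) = [2, -3]^T.
x_1(t) = Σ_i (v_i)_1 · z_i(0) · e^{λ_i t} (row 1 of V times the modal terms).
x_1(2.0) = 3·2·e^{-3·2.0} + 2·(-3)·e^{-2·2.0} = 6·0.002479 + (-6)·0.018316 = -0.0950.

-0.0950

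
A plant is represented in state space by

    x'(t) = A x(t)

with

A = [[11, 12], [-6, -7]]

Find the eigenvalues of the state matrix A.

-1, 5

det(sI - A) = s^2 - (tr A)s + det A, with tr A = 11 + (-7) = 4 and det A = 11·(-7) - 12·(-6) = -77 - (-72) = -5.
So p(s) = det(sI - A) = s^2 - 4s - 5.
Factor s^2 - 4s - 5: two numbers with sum 4 and product -5 are 5 and -1, so s^2 - 4s - 5 = (s - 5)(s + 1).
Hence p(s) = (s - 5) (s + 1), with roots -1, 5.
At least one eigenvalue has non-negative real part, so the system is not asymptotically stable.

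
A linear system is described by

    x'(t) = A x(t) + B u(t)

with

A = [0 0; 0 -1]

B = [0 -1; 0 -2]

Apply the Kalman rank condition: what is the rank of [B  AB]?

AB = [[0, 0], [0, 2]]
Controllability matrix C = [B  AB] = [[0, -1, 0, 0], [0, -2, 0, 2]]
Take the 2×2 submatrix of C formed by columns 2, 4: [[-1, 0], [-2, 2]]. Its determinant is (-1)·2 - 0·(-2) = -2 - 0 = -2 ≠ 0.
So rank(C) ≥ 2; since C has 2 rows, rank(C) = 2.
rank(C) = 2 = n, so the pair (A, B) is completely controllable.

2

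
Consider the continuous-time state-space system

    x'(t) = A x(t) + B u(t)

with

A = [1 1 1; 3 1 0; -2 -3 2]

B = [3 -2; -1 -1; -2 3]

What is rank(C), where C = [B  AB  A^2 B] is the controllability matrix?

AB = [[0, 0], [8, -7], [-7, 13]]
A^2B = [[1, 6], [8, -7], [-38, 47]]
Controllability matrix C = [B  AB  A^2B] = [[3, -2, 0, 0, 1, 6], [-1, -1, 8, -7, 8, -7], [-2, 3, -7, 13, -38, 47]]
Take the 3×3 submatrix of C formed by columns 1, 2, 3: [[3, -2, 0], [-1, -1, 8], [-2, 3, -7]]. Its determinant is 3·((-1)·(-7) - 8·3) - (-2)·((-1)·(-7) - 8·(-2)) + 0·((-1)·3 - (-1)·(-2)) = 3·(-17) - (-2)·23 + 0·(-5) = -5 ≠ 0.
So rank(C) ≥ 3; since C has 3 rows, rank(C) = 3.
rank(C) = 3 = n, so the pair (A, B) is completely controllable.

3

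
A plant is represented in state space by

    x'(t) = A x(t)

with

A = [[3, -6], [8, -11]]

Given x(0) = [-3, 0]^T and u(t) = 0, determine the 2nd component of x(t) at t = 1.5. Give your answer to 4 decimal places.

det(sI - A) = s^2 - (tr A)s + det A, with tr A = 3 + (-11) = -8 and det A = 3·(-11) - (-6)·8 = -33 - (-48) = 15.
So p(s) = det(sI - A) = s^2 + 8s + 15.
Factor s^2 + 8s + 15: two numbers with sum -8 and product 15 are -3 and -5, so s^2 + 8s + 15 = (s + 3)(s + 5).
Hence p(s) = (s + 3) (s + 5), with roots -5, -3.
The eigenvalues -5, -3 are distinct and real, so A is diagonalisable and x(t) = e^{At} x(0) = V diag(e^{λ_i t}) V^{-1} x(0), where the columns of V are the eigenvectors.
λ = -5: A - (-5)I = [[8, -6], [8, -6]]. Row 1 gives 8·v1 + (-6)·v2 = 0, so take v_1 = [3, 4]^T.
λ = -3: A - (-3)I = [[6, -6], [8, -8]]. Row 1 gives 6·v1 + (-6)·v2 = 0, so take v_2 = [-1, -1]^T.
V = [v_1 v_2] = [[3, -1], [4, -1]] has det V = 1, so V^{-1} = adj(V)/det V = [[-1, 1], [-4, 3]].
Modal coordinates z(0) = V^{-1} x(0): (-1)·(-3) + 1·0 = 3; (-4)·(-3) + 3·0 = 12; so z(0) = [3, 12]^T.
x_2(t) = Σ_i (v_i)_2 · z_i(0) · e^{λ_i t} (row 2 of V times the modal terms).
x_2(1.5) = 4·3·e^{-5·1.5} + (-1)·12·e^{-3·1.5} = 12·0.000553 + (-12)·0.011109 = -0.1267.

-0.1267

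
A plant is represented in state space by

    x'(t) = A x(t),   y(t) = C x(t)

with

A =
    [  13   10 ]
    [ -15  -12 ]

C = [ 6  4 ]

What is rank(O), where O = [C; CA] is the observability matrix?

CA = [[18, 12]]
Observability matrix O = [C; CA] = [[6, 4], [18, 12]]
Every row of O is a scalar multiple of row 1 = [6, 4] (multipliers 1, 3), so the rows span a one-dimensional space.
O ≠ 0, hence rank(O) = 1.
rank(O) = 1 < n = 2, so the pair (A, C) is not completely observable.

1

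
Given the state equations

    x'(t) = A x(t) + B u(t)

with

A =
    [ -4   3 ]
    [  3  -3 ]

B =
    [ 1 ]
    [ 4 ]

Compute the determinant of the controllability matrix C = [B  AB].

-41

AB = [[8], [-9]]
Controllability matrix C = [B  AB] = [[1, 8], [4, -9]]
det(C) = 1·(-9) - 8·4 = -9 - 32 = -41
Since det(C) ≠ 0, rank(C) = 2 and the system is completely controllable.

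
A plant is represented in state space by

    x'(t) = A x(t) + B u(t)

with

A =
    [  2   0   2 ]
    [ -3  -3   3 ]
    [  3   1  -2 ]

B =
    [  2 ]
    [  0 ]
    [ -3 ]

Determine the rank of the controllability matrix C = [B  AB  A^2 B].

AB = [[-2], [-15], [12]]
A^2B = [[20], [87], [-45]]
Controllability matrix C = [B  AB  A^2B] = [[2, -2, 20], [0, -15, 87], [-3, 12, -45]]
det(C) = 2·((-15)·(-45) - 87·12) - (-2)·(0·(-45) - 87·(-3)) + 20·(0·12 - (-15)·(-3)) = 2·(-369) - (-2)·261 + 20·(-45) = -1116 ≠ 0, so rank(C) = 3.
rank(C) = 3 = n, so the pair (A, B) is completely controllable.

3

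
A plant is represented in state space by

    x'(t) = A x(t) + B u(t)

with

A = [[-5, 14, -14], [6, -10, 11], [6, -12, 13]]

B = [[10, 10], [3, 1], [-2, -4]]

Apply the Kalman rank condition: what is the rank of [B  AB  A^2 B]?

2

AB = [[20, 20], [8, 6], [-2, -4]]
A^2B = [[40, 40], [18, 16], [-2, -4]]
Controllability matrix C = [B  AB  A^2B] = [[10, 10, 20, 20, 40, 40], [3, 1, 8, 6, 18, 16], [-2, -4, -2, -4, -2, -4]]
The rows r1, r2, r3 of C are linearly dependent: r1 - 2·r2 + 2·r3 = 0 (check each entry), so rank(C) ≤ 2.
The 2×2 minor from rows 1, 2, columns 1, 2 is 10·1 - 10·3 = 10 - 30 = -20 ≠ 0, so rank(C) = 2.
rank(C) = 2 < n = 3, so the pair (A, B) is not completely controllable.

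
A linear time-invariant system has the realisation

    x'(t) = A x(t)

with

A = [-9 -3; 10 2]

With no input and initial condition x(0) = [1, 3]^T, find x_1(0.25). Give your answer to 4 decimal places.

-1.0949

det(sI - A) = s^2 - (tr A)s + det A, with tr A = (-9) + 2 = -7 and det A = (-9)·2 - (-3)·10 = -18 - (-30) = 12.
So p(s) = det(sI - A) = s^2 + 7s + 12.
Factor s^2 + 7s + 12: two numbers with sum -7 and product 12 are -3 and -4, so s^2 + 7s + 12 = (s + 3)(s + 4).
Hence p(s) = (s + 3) (s + 4), with roots -4, -3.
The eigenvalues -4, -3 are distinct and real, so A is diagonalisable and x(t) = e^{At} x(0) = V diag(e^{λ_i t}) V^{-1} x(0), where the columns of V are the eigenvectors.
λ = -4: A - (-4)I = [[-5, -3], [10, 6]]. Row 1 gives (-5)·v1 + (-3)·v2 = 0, so take v_1 = [3, -5]^T.
λ = -3: A - (-3)I = [[-6, -3], [10, 5]]. Row 1 gives (-6)·v1 + (-3)·v2 = 0, so take v_2 = [-1, 2]^T.
V = [v_1 v_2] = [[3, -1], [-5, 2]] has det V = 1, so V^{-1} = adj(V)/det V = [[2, 1], [5, 3]].
Modal coordinates z(0) = V^{-1} x(0): 2·1 + 1·3 = 5; 5·1 + 3·3 = 14; so z(0) = [5, 14]^T.
x_1(t) = Σ_i (v_i)_1 · z_i(0) · e^{λ_i t} (row 1 of V times the modal terms).
x_1(0.25) = 3·5·e^{-4·0.25} + (-1)·14·e^{-3·0.25} = 15·0.36787944 + (-14)·0.47236655 = -1.0949.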